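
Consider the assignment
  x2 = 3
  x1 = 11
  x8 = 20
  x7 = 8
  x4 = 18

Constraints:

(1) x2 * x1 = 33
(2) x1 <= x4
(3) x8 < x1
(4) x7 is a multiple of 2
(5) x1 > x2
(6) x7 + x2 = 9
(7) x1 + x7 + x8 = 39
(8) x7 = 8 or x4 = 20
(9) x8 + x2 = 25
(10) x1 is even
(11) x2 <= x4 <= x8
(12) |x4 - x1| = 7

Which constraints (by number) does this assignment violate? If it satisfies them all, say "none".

Constraints 3, 6, 9, 10 are violated.

(1) x2 * x1 = 3 * 11 = 33 — holds.
(2) x1 = 11, x4 = 18; 11 ≤ 18 — holds.
(3) x8 = 20, x1 = 11; 20 ≥ 11 (want <) — does not hold.
(4) 8 / 2 = 4, so 2 divides 8 — holds.
(5) x1 = 11, x2 = 3; 11 > 3 — holds.
(6) x7 + x2 = 8 + 3 = 11, not 9 — does not hold.
(7) x1 + x7 + x8 = 11 + 8 + 20 = 39 — holds.
(8) x7 = 8 = 8 (first disjunct) — holds.
(9) x8 + x2 = 20 + 3 = 23, not 25 — does not hold.
(10) x1 = 11 is odd — does not hold.
(11) values 3 <= 18 <= 20 — holds.
(12) |18 - 11| = 7 — holds.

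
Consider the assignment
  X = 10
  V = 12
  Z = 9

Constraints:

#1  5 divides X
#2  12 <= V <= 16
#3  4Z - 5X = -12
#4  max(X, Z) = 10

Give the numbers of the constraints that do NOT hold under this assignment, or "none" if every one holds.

#1 10 / 5 = 2, so 5 divides 10  ✓
#2 V = 12 lies in [12, 16]  ✓
#3 4Z - 5X = 4(9) - 5(10) = -14, not -12  ✗
#4 max(10, 9) = 10  ✓

No — constraint 3 is not satisfied.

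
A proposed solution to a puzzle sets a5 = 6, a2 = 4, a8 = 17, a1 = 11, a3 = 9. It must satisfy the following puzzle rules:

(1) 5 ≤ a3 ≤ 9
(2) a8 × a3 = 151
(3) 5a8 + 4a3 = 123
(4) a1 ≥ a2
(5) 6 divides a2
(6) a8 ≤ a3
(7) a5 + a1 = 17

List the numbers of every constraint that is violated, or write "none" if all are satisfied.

No — constraints 2, 3, 5, and 6 are not satisfied.

(1) a3 = 9 lies in [5, 9]  yes
(2) a8 × a3 = 17 × 9 = 153, not 151  no
(3) 5a8 + 4a3 = 5(17) + 4(9) = 121, not 123  no
(4) a1 = 11, a2 = 4; 11 ≥ 4  yes
(5) 4 = 6×0 + 4, so 6 does not divide 4  no
(6) a8 = 17, a3 = 9; 17 > 9 (want ≤)  no
(7) a5 + a1 = 6 + 11 = 17  yes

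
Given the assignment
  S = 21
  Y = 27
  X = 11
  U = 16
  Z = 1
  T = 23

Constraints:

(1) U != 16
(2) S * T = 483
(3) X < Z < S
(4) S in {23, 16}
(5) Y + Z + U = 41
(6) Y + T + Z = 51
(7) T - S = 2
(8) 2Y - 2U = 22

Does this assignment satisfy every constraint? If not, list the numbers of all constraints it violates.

No — constraints 1, 3, 4, 5 are not satisfied.

(1) U = 16, but 16 is required to differ — violated.
(2) S * T = 21 * 23 = 483 — satisfied.
(3) values 11, 1, 21; X = 11 is not < Z = 1 — violated.
(4) S = 21 is not in {23, 16} — violated.
(5) Y + Z + U = 27 + 1 + 16 = 44, not 41 — violated.
(6) Y + T + Z = 27 + 23 + 1 = 51 — satisfied.
(7) T - S = 23 - 21 = 2 — satisfied.
(8) 2Y - 2U = 2(27) - 2(16) = 22 — satisfied.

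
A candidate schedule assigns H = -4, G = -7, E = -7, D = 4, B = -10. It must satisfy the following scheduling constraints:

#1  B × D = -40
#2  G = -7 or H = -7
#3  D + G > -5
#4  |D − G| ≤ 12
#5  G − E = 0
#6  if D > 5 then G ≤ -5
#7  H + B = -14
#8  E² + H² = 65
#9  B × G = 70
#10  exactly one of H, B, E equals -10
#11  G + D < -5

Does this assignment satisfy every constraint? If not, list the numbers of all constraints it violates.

#1 B × D = -10 × 4 = -40 — holds.
#2 G = -7 = -7 (first disjunct) — holds.
#3 D + G = 4 + (-7) = -3; -3 > -5 — holds.
#4 |4 − (-7)| = 11; 11 ≤ 12 — holds.
#5 G − E = -7 − (-7) = 0 — holds.
#6 D = 4, not > 5; antecedent false, conditional vacuously true — holds.
#7 H + B = -4 + (-10) = -14 — holds.
#8 E² + H² = (-7)² + (-4)² = 49 + 16 = 65 — holds.
#9 B × G = -10 × (-7) = 70 — holds.
#10 H=-4, B=-10, E=-7; 1 of them equals -10 — holds.
#11 G + D = -7 + 4 = -3; -3 ≥ -5, bound -5 not met — does not hold.

No — constraint 11 is not satisfied.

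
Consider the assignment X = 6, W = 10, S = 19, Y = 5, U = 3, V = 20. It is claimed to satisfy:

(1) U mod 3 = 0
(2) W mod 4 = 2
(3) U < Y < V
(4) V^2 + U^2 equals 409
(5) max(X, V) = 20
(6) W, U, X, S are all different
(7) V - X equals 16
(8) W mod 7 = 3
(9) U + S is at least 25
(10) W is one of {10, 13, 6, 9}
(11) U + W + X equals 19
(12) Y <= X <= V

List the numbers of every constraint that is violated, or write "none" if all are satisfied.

(1) 3 mod 3 = 0  holds
(2) 10 mod 4 = 2  holds
(3) values 3 < 5 < 20  holds
(4) V^2 + U^2 = 20^2 + 3^2 = 400 + 9 = 409  holds
(5) max(6, 20) = 20  holds
(6) values 10, 3, 6, 19 are pairwise distinct  holds
(7) V - X = 20 - 6 = 14, not 16  fails
(8) 10 mod 7 = 3  holds
(9) U + S = 3 + 19 = 22; 22 < 25, bound 25 not met  fails
(10) W = 10 is in {10, 13, 6, 9}  holds
(11) U + W + X = 3 + 10 + 6 = 19  holds
(12) values 5 <= 6 <= 20  holds

Violated: 7, 9.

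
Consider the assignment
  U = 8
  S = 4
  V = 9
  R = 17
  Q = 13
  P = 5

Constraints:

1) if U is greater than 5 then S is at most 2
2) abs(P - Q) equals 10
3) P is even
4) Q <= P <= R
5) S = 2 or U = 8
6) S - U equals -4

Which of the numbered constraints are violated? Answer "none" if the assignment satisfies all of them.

1) U = 8 > 5, so we need S ≤ 2; but S = 4 > 2  ✗
2) abs(5 - 13) = 8, not 10  ✗
3) P = 5 is odd  ✗
4) values 13, 5, 17; Q = 13 is not <= P = 5  ✗
5) S = 4 ≠ 2, but U = 8 = 8 (second disjunct)  ✓
6) S - U = 4 - 8 = -4  ✓

The assignment fails constraints 1, 2, 3, 4.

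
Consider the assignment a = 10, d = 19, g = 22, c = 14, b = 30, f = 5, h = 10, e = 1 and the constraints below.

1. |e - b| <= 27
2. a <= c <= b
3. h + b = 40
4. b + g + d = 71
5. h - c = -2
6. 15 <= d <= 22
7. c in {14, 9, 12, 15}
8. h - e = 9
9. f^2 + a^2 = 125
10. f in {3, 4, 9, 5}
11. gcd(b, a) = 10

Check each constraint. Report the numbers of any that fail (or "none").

1. |1 - 30| = 29; 29 > 27, exceeds bound 27 — does not hold.
2. values 10 <= 14 <= 30 — holds.
3. h + b = 10 + 30 = 40 — holds.
4. b + g + d = 30 + 22 + 19 = 71 — holds.
5. h - c = 10 - 14 = -4, not -2 — does not hold.
6. d = 19 lies in [15, 22] — holds.
7. c = 14 is in {14, 9, 12, 15} — holds.
8. h - e = 10 - 1 = 9 — holds.
9. f^2 + a^2 = 5^2 + 10^2 = 25 + 100 = 125 — holds.
10. f = 5 is in {3, 4, 9, 5} — holds.
11. gcd(30, 10) = 10 — holds.

Violated: 1 and 5.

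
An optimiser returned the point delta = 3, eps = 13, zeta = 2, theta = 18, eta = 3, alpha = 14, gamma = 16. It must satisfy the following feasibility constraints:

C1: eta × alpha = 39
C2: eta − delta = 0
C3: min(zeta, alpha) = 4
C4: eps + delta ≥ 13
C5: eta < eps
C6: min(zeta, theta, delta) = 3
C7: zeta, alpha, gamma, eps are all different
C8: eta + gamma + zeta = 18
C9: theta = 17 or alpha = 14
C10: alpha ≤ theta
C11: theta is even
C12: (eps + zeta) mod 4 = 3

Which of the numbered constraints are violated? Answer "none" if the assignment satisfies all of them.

C1: eta × alpha = 3 × 14 = 42, not 39 — violated.
C2: eta − delta = 3 − 3 = 0 — OK.
C3: min(2, 14) = 2, not 4 — violated.
C4: eps + delta = 13 + 3 = 16; 16 ≥ 13 — OK.
C5: eta = 3, eps = 13; 3 < 13 — OK.
C6: min(2, 18, 3) = 2, not 3 — violated.
C7: values 2, 14, 16, 13 are pairwise distinct — OK.
C8: eta + gamma + zeta = 3 + 16 + 2 = 21, not 18 — violated.
C9: theta = 18 ≠ 17, but alpha = 14 = 14 (second disjunct) — OK.
C10: alpha = 14, theta = 18; 14 ≤ 18 — OK.
C11: theta = 18 is even — OK.
C12: eps + zeta = 15; 15 mod 4 = 3 — OK.

The assignment fails constraints 1, 3, 6, and 8.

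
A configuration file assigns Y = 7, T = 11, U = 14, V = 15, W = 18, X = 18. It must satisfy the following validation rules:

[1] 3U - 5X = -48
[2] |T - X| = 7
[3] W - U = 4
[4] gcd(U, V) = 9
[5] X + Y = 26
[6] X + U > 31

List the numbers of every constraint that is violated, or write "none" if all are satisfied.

No — constraints 4, 5 are not satisfied.

[1] 3U - 5X = 3(14) - 5(18) = -48  true
[2] |11 - 18| = 7  true
[3] W - U = 18 - 14 = 4  true
[4] gcd(14, 15) = 1, not 9  false
[5] X + Y = 18 + 7 = 25, not 26  false
[6] X + U = 18 + 14 = 32; 32 > 31  true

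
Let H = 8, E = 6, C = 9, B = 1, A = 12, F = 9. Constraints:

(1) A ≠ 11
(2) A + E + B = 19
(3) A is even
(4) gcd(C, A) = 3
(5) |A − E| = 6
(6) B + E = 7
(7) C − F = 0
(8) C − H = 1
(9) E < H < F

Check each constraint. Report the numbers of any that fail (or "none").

(1) A = 12, and 12 ≠ 11  OK
(2) A + E + B = 12 + 6 + 1 = 19  OK
(3) A = 12 is even  OK
(4) gcd(9, 12) = 3  OK
(5) |12 − 6| = 6  OK
(6) B + E = 1 + 6 = 7  OK
(7) C − F = 9 − 9 = 0  OK
(8) C − H = 9 − 8 = 1  OK
(9) values 6 < 8 < 9  OK

No violations.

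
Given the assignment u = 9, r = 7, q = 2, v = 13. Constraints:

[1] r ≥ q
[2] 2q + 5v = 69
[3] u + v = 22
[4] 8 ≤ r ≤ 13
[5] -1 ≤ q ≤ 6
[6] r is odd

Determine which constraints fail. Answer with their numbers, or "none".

[1] r = 7, q = 2; 7 ≥ 2 — satisfied.
[2] 2q + 5v = 2(2) + 5(13) = 69 — satisfied.
[3] u + v = 9 + 13 = 22 — satisfied.
[4] r = 7 is outside [8, 13] — violated.
[5] q = 2 lies in [-1, 6] — satisfied.
[6] r = 7 is odd — satisfied.

Constraint 4 is violated.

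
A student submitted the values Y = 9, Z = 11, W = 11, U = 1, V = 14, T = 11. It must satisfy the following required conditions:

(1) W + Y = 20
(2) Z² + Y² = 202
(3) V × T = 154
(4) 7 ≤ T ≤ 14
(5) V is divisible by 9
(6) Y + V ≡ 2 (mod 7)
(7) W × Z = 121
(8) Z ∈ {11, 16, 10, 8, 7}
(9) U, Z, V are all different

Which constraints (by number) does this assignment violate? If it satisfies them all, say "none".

Constraint 5 does not hold.

(1) W + Y = 11 + 9 = 20 — satisfied.
(2) Z² + Y² = 11² + 9² = 121 + 81 = 202 — satisfied.
(3) V × T = 14 × 11 = 154 — satisfied.
(4) T = 11 lies in [7, 14] — satisfied.
(5) 14 = 9×1 + 5, so 9 does not divide 14 — violated.
(6) Y + V = 23; 23 mod 7 = 2 — satisfied.
(7) W × Z = 11 × 11 = 121 — satisfied.
(8) Z = 11 is in {11, 16, 10, 8, 7} — satisfied.
(9) values 1, 11, 14 are pairwise distinct — satisfied.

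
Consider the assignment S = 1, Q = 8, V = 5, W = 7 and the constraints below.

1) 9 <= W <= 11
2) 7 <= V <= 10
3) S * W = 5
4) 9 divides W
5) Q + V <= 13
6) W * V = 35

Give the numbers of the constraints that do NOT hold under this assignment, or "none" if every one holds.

No — constraints 1, 2, 3, 4 are not satisfied.

1) W = 7 is outside [9, 11]  no
2) V = 5 is outside [7, 10]  no
3) S * W = 1 * 7 = 7, not 5  no
4) 7 = 9*0 + 7, so 9 does not divide 7  no
5) Q + V = 8 + 5 = 13; 13 ≤ 13  yes
6) W * V = 7 * 5 = 35  yes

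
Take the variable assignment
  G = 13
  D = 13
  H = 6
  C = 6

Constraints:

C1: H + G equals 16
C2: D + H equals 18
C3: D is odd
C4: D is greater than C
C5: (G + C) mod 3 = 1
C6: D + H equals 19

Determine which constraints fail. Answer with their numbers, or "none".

Constraints 1 and 2 do not hold.

C1: H + G = 6 + 13 = 19, not 16  no
C2: D + H = 13 + 6 = 19, not 18  no
C3: D = 13 is odd  yes
C4: D = 13, C = 6; 13 > 6  yes
C5: G + C = 19; 19 mod 3 = 1  yes
C6: D + H = 13 + 6 = 19  yes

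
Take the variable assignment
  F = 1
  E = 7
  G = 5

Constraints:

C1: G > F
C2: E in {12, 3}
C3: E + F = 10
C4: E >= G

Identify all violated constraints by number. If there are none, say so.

C1: G = 5, F = 1; 5 > 1 — holds.
C2: E = 7 is not in {12, 3} — fails.
C3: E + F = 7 + 1 = 8, not 10 — fails.
C4: E = 7, G = 5; 7 ≥ 5 — holds.

The assignment fails constraints 2 and 3.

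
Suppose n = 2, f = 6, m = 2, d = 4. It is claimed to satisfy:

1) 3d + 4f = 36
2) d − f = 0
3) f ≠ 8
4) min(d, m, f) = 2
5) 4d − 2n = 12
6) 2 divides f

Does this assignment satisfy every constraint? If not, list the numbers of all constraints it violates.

No — constraint 2 is not satisfied.

1) 3d + 4f = 3(4) + 4(6) = 36 — OK.
2) d − f = 4 − 6 = -2, not 0 — violated.
3) f = 6, and 6 ≠ 8 — OK.
4) min(4, 2, 6) = 2 — OK.
5) 4d − 2n = 4(4) − 2(2) = 12 — OK.
6) 6 / 2 = 3, so 2 divides 6 — OK.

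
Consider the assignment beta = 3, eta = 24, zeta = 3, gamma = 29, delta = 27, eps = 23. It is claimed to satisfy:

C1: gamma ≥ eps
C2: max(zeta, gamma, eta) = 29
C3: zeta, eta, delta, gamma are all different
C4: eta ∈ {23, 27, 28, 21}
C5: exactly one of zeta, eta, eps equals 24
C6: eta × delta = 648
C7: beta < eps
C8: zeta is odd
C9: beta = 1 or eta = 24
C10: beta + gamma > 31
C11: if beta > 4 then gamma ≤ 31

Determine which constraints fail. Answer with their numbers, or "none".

No — constraint 4 is not satisfied.

C1: gamma = 29, eps = 23; 29 ≥ 23 — satisfied.
C2: max(3, 29, 24) = 29 — satisfied.
C3: values 3, 24, 27, 29 are pairwise distinct — satisfied.
C4: eta = 24 is not in {23, 27, 28, 21} — violated.
C5: zeta=3, eta=24, eps=23; 1 of them equals 24 — satisfied.
C6: eta × delta = 24 × 27 = 648 — satisfied.
C7: beta = 3, eps = 23; 3 < 23 — satisfied.
C8: zeta = 3 is odd — satisfied.
C9: beta = 3 ≠ 1, but eta = 24 = 24 (second disjunct) — satisfied.
C10: beta + gamma = 3 + 29 = 32; 32 > 31 — satisfied.
C11: beta = 3, not > 4; antecedent false, conditional vacuously true — satisfied.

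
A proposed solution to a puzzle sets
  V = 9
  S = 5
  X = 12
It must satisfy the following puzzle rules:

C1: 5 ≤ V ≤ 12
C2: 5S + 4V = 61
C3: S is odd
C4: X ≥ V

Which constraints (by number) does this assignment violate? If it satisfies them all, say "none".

All constraints are satisfied.

C1: V = 9 lies in [5, 12] — holds.
C2: 5S + 4V = 5(5) + 4(9) = 61 — holds.
C3: S = 5 is odd — holds.
C4: X = 12, V = 9; 12 ≥ 9 — holds.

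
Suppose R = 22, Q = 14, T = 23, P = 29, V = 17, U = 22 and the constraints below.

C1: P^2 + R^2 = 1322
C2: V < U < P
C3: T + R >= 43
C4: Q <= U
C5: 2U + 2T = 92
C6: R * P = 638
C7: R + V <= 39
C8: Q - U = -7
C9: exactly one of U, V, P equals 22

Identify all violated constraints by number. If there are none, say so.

The assignment fails constraints 1, 5, 8.

C1: P^2 + R^2 = 29^2 + 22^2 = 841 + 484 = 1325, not 1322  fails
C2: values 17 < 22 < 29  holds
C3: T + R = 23 + 22 = 45; 45 ≥ 43  holds
C4: Q = 14, U = 22; 14 ≤ 22  holds
C5: 2U + 2T = 2(22) + 2(23) = 90, not 92  fails
C6: R * P = 22 * 29 = 638  holds
C7: R + V = 22 + 17 = 39; 39 ≤ 39  holds
C8: Q - U = 14 - 22 = -8, not -7  fails
C9: U=22, V=17, P=29; 1 of them equals 22  holds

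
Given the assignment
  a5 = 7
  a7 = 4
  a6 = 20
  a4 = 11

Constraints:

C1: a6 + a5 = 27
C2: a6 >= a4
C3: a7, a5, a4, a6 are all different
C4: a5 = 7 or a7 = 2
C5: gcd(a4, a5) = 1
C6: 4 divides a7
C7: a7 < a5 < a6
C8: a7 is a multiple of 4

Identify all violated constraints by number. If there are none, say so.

C1: a6 + a5 = 20 + 7 = 27  OK
C2: a6 = 20, a4 = 11; 20 ≥ 11  OK
C3: values 4, 7, 11, 20 are pairwise distinct  OK
C4: a5 = 7 = 7 (first disjunct)  OK
C5: gcd(11, 7) = 1  OK
C6: 4 / 4 = 1, so 4 divides 4  OK
C7: values 4 < 7 < 20  OK
C8: 4 / 4 = 1, so 4 divides 4  OK

All constraints are satisfied.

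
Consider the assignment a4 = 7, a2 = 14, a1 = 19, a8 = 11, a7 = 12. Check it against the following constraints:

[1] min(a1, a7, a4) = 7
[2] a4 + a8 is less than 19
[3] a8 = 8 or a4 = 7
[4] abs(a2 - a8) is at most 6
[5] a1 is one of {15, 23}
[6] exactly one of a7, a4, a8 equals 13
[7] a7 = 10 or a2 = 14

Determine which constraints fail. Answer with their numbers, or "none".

Constraints 5 and 6 are violated.

[1] min(19, 12, 7) = 7  holds
[2] a4 + a8 = 7 + 11 = 18; 18 < 19  holds
[3] a8 = 11 ≠ 8, but a4 = 7 = 7 (second disjunct)  holds
[4] abs(14 - 11) = 3; 3 ≤ 6  holds
[5] a1 = 19 is not in {15, 23}  fails
[6] a7=12, a4=7, a8=11; 0 of them equal 13, not exactly one  fails
[7] a7 = 12 ≠ 10, but a2 = 14 = 14 (second disjunct)  holds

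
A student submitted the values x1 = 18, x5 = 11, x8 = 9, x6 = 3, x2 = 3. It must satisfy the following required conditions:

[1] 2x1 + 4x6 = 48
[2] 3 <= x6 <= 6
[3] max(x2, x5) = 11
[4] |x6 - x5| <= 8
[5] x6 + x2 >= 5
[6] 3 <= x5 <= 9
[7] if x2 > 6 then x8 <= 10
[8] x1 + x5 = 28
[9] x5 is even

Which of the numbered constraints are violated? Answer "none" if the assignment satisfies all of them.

Violated: 6, 8, 9.

[1] 2x1 + 4x6 = 2(18) + 4(3) = 48 — satisfied.
[2] x6 = 3 lies in [3, 6] — satisfied.
[3] max(3, 11) = 11 — satisfied.
[4] |3 - 11| = 8; 8 ≤ 8 — satisfied.
[5] x6 + x2 = 3 + 3 = 6; 6 ≥ 5 — satisfied.
[6] x5 = 11 is outside [3, 9] — violated.
[7] x2 = 3, not > 6; antecedent false, conditional vacuously true — satisfied.
[8] x1 + x5 = 18 + 11 = 29, not 28 — violated.
[9] x5 = 11 is odd — violated.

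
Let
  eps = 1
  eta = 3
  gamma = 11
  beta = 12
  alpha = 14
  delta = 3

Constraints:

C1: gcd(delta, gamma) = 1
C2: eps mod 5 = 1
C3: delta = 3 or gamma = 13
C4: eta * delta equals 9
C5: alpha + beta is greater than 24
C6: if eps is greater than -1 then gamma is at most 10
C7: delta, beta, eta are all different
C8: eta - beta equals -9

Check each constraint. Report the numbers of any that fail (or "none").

C1: gcd(3, 11) = 1  OK
C2: 1 mod 5 = 1  OK
C3: delta = 3 = 3 (first disjunct)  OK
C4: eta * delta = 3 * 3 = 9  OK
C5: alpha + beta = 14 + 12 = 26; 26 > 24  OK
C6: eps = 1 > -1, so we need gamma ≤ 10; but gamma = 11 > 10  FAIL
C7: delta = eta = 3, not all different  FAIL
C8: eta - beta = 3 - 12 = -9  OK

Constraints 6 and 7 are violated.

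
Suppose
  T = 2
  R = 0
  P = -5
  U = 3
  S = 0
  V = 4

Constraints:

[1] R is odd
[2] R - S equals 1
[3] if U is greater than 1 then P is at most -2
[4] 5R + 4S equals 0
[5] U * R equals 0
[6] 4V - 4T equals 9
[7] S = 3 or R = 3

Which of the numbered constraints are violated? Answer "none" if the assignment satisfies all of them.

The assignment fails constraints 1, 2, 6, and 7.

[1] R = 0 is even — violated.
[2] R - S = 0 - 0 = 0, not 1 — violated.
[3] U = 3 > 1, so we need P ≤ -2; P = -5 ≤ -2 — OK.
[4] 5R + 4S = 5(0) + 4(0) = 0 — OK.
[5] U * R = 3 * 0 = 0 — OK.
[6] 4V - 4T = 4(4) - 4(2) = 8, not 9 — violated.
[7] S = 0 ≠ 3 and R = 0 ≠ 3; both disjuncts false — violated.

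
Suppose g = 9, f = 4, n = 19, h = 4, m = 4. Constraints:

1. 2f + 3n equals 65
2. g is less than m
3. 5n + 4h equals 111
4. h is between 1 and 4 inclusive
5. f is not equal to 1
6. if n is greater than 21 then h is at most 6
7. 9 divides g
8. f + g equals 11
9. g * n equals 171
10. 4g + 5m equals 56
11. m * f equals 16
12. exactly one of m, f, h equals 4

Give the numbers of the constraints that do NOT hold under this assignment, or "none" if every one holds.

1. 2f + 3n = 2(4) + 3(19) = 65  holds
2. g = 9, m = 4; 9 ≥ 4 (want <)  fails
3. 5n + 4h = 5(19) + 4(4) = 111  holds
4. h = 4 lies in [1, 4]  holds
5. f = 4, and 4 ≠ 1  holds
6. n = 19, not > 21; antecedent false, conditional vacuously true  holds
7. 9 / 9 = 1, so 9 divides 9  holds
8. f + g = 4 + 9 = 13, not 11  fails
9. g * n = 9 * 19 = 171  holds
10. 4g + 5m = 4(9) + 5(4) = 56  holds
11. m * f = 4 * 4 = 16  holds
12. m=4, f=4, h=4; 3 of them equal 4, not exactly one  fails

Constraints 2, 8, 12 are violated.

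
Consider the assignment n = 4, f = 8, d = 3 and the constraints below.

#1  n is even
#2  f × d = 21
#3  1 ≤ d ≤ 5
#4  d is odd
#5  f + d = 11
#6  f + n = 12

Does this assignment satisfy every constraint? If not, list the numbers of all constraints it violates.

#1 n = 4 is even  OK
#2 f × d = 8 × 3 = 24, not 21  FAIL
#3 d = 3 lies in [1, 5]  OK
#4 d = 3 is odd  OK
#5 f + d = 8 + 3 = 11  OK
#6 f + n = 8 + 4 = 12  OK

Constraint 2 does not hold.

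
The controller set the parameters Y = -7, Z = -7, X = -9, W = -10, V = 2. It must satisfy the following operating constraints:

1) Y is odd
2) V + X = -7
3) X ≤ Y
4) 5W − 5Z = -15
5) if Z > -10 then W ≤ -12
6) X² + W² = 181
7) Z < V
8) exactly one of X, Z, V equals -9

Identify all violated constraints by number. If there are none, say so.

1) Y = -7 is odd  true
2) V + X = 2 + (-9) = -7  true
3) X = -9, Y = -7; -9 ≤ -7  true
4) 5W − 5Z = 5(-10) − 5(-7) = -15  true
5) Z = -7 > -10, so we need W ≤ -12; but W = -10 > -12  false
6) X² + W² = (-9)² + (-10)² = 81 + 100 = 181  true
7) Z = -7, V = 2; -7 < 2  true
8) X=-9, Z=-7, V=2; 1 of them equals -9  true

Constraint 5 is violated.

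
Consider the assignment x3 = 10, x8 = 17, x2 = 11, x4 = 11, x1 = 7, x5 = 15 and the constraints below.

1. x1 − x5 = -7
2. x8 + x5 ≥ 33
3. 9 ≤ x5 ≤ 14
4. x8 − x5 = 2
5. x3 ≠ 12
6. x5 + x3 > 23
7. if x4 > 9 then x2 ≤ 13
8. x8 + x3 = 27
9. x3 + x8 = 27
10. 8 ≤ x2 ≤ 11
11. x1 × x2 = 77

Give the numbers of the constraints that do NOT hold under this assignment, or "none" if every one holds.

Constraints 1, 2, 3 are violated.

1. x1 − x5 = 7 − 15 = -8, not -7 — violated.
2. x8 + x5 = 17 + 15 = 32; 32 < 33, bound 33 not met — violated.
3. x5 = 15 is outside [9, 14] — violated.
4. x8 − x5 = 17 − 15 = 2 — OK.
5. x3 = 10, and 10 ≠ 12 — OK.
6. x5 + x3 = 15 + 10 = 25; 25 > 23 — OK.
7. x4 = 11 > 9, so we need x2 ≤ 13; x2 = 11 ≤ 13 — OK.
8. x8 + x3 = 17 + 10 = 27 — OK.
9. x3 + x8 = 10 + 17 = 27 — OK.
10. x2 = 11 lies in [8, 11] — OK.
11. x1 × x2 = 7 × 11 = 77 — OK.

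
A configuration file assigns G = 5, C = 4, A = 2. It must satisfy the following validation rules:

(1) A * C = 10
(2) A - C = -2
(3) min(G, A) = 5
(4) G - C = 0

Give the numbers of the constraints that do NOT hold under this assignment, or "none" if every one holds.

Constraints 1, 3, and 4 do not hold.

(1) A * C = 2 * 4 = 8, not 10 — fails.
(2) A - C = 2 - 4 = -2 — holds.
(3) min(5, 2) = 2, not 5 — fails.
(4) G - C = 5 - 4 = 1, not 0 — fails.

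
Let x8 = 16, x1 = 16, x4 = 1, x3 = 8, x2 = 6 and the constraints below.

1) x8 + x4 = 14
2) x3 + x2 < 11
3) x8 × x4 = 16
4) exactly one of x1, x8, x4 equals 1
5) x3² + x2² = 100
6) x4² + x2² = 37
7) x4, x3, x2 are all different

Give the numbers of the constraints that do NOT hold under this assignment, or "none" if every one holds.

1) x8 + x4 = 16 + 1 = 17, not 14 — fails.
2) x3 + x2 = 8 + 6 = 14; 14 ≥ 11, bound 11 not met — fails.
3) x8 × x4 = 16 × 1 = 16 — holds.
4) x1=16, x8=16, x4=1; 1 of them equals 1 — holds.
5) x3² + x2² = 8² + 6² = 64 + 36 = 100 — holds.
6) x4² + x2² = 1² + 6² = 1 + 36 = 37 — holds.
7) values 1, 8, 6 are pairwise distinct — holds.

Constraints 1, 2 do not hold.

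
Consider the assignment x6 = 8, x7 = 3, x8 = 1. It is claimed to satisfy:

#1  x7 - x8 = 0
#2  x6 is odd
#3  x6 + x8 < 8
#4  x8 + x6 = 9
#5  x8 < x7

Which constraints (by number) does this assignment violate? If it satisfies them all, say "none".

#1 x7 - x8 = 3 - 1 = 2, not 0  fails
#2 x6 = 8 is even  fails
#3 x6 + x8 = 8 + 1 = 9; 9 ≥ 8, bound 8 not met  fails
#4 x8 + x6 = 1 + 8 = 9  holds
#5 x8 = 1, x7 = 3; 1 < 3  holds

Constraints 1, 2, and 3 do not hold.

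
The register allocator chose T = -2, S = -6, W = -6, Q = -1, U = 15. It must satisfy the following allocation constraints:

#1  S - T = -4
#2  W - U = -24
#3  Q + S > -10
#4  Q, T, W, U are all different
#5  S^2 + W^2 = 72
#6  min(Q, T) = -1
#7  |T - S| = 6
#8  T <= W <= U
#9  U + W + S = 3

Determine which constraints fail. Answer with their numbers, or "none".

#1 S - T = -6 - (-2) = -4 — holds.
#2 W - U = -6 - 15 = -21, not -24 — does not hold.
#3 Q + S = -1 + (-6) = -7; -7 > -10 — holds.
#4 values -1, -2, -6, 15 are pairwise distinct — holds.
#5 S^2 + W^2 = (-6)^2 + (-6)^2 = 36 + 36 = 72 — holds.
#6 min(-1, -2) = -2, not -1 — does not hold.
#7 |-2 - (-6)| = 4, not 6 — does not hold.
#8 values -2, -6, 15; T = -2 is not <= W = -6 — does not hold.
#9 U + W + S = 15 + (-6) + (-6) = 3 — holds.

Violated: 2, 6, 7, and 8.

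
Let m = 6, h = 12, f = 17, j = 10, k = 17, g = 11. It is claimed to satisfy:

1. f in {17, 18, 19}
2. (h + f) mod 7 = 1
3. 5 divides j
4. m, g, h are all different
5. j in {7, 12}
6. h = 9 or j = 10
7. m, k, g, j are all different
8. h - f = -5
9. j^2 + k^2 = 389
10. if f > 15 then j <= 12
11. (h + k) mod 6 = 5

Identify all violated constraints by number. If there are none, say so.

Violated: 5.

1. f = 17 is in {17, 18, 19}  OK
2. h + f = 29; 29 mod 7 = 1  OK
3. 10 / 5 = 2, so 5 divides 10  OK
4. values 6, 11, 12 are pairwise distinct  OK
5. j = 10 is not in {7, 12}  FAIL
6. h = 12 ≠ 9, but j = 10 = 10 (second disjunct)  OK
7. values 6, 17, 11, 10 are pairwise distinct  OK
8. h - f = 12 - 17 = -5  OK
9. j^2 + k^2 = 10^2 + 17^2 = 100 + 289 = 389  OK
10. f = 17 > 15, so we need j ≤ 12; j = 10 ≤ 12  OK
11. h + k = 29; 29 mod 6 = 5  OK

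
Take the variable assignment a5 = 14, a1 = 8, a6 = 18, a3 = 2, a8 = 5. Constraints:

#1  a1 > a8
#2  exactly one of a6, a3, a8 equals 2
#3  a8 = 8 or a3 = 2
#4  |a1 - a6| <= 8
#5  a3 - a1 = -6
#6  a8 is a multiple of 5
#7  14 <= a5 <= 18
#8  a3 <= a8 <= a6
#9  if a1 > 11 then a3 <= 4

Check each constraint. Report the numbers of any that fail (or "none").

Constraint 4 does not hold.

#1 a1 = 8, a8 = 5; 8 > 5 — OK.
#2 a6=18, a3=2, a8=5; 1 of them equals 2 — OK.
#3 a8 = 5 ≠ 8, but a3 = 2 = 2 (second disjunct) — OK.
#4 |8 - 18| = 10; 10 > 8, exceeds bound 8 — violated.
#5 a3 - a1 = 2 - 8 = -6 — OK.
#6 5 / 5 = 1, so 5 divides 5 — OK.
#7 a5 = 14 lies in [14, 18] — OK.
#8 values 2 <= 5 <= 18 — OK.
#9 a1 = 8, not > 11; antecedent false, conditional vacuously true — OK.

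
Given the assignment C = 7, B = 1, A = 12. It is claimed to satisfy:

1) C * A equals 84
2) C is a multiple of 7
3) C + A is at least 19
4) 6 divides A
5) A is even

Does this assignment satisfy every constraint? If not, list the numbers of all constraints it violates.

1) C * A = 7 * 12 = 84  ✓
2) 7 / 7 = 1, so 7 divides 7  ✓
3) C + A = 7 + 12 = 19; 19 ≥ 19  ✓
4) 12 / 6 = 2, so 6 divides 12  ✓
5) A = 12 is even  ✓

None — every constraint holds.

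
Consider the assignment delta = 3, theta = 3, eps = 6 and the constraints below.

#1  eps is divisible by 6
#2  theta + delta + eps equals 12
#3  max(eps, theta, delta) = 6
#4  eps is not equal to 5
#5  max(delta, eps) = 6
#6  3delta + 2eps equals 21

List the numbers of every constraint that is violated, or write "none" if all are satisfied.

No violations.

#1 6 / 6 = 1, so 6 divides 6  holds
#2 theta + delta + eps = 3 + 3 + 6 = 12  holds
#3 max(6, 3, 3) = 6  holds
#4 eps = 6, and 6 ≠ 5  holds
#5 max(3, 6) = 6  holds
#6 3delta + 2eps = 3(3) + 2(6) = 21  holds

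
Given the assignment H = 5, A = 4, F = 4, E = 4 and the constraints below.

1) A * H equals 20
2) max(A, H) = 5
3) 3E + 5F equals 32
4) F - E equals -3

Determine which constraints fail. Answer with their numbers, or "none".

1) A * H = 4 * 5 = 20 — OK.
2) max(4, 5) = 5 — OK.
3) 3E + 5F = 3(4) + 5(4) = 32 — OK.
4) F - E = 4 - 4 = 0, not -3 — violated.

Constraint 4 does not hold.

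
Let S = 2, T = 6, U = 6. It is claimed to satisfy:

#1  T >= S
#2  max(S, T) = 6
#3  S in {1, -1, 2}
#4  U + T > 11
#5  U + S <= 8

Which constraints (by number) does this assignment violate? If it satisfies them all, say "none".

None — every constraint holds.

#1 T = 6, S = 2; 6 ≥ 2 — holds.
#2 max(2, 6) = 6 — holds.
#3 S = 2 is in {1, -1, 2} — holds.
#4 U + T = 6 + 6 = 12; 12 > 11 — holds.
#5 U + S = 6 + 2 = 8; 8 ≤ 8 — holds.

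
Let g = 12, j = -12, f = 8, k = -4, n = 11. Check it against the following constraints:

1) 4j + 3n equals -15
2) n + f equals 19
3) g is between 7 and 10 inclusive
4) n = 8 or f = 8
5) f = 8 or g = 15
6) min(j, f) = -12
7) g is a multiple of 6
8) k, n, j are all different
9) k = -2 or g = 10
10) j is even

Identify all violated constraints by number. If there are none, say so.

Constraints 3 and 9 do not hold.

1) 4j + 3n = 4(-12) + 3(11) = -15 — holds.
2) n + f = 11 + 8 = 19 — holds.
3) g = 12 is outside [7, 10] — fails.
4) n = 11 ≠ 8, but f = 8 = 8 (second disjunct) — holds.
5) f = 8 = 8 (first disjunct) — holds.
6) min(-12, 8) = -12 — holds.
7) 12 / 6 = 2, so 6 divides 12 — holds.
8) values -4, 11, -12 are pairwise distinct — holds.
9) k = -4 ≠ -2 and g = 12 ≠ 10; both disjuncts false — fails.
10) j = -12 is even — holds.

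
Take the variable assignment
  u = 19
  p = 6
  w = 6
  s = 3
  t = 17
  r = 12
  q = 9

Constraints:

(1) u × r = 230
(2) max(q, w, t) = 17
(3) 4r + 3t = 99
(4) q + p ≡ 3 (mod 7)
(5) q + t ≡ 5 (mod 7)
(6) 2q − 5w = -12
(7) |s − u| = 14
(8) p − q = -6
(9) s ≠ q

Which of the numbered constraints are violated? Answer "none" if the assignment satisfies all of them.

(1) u × r = 19 × 12 = 228, not 230  ✘
(2) max(9, 6, 17) = 17  ✔
(3) 4r + 3t = 4(12) + 3(17) = 99  ✔
(4) q + p = 15; 15 mod 7 = 1, not 3  ✘
(5) q + t = 26; 26 mod 7 = 5  ✔
(6) 2q − 5w = 2(9) − 5(6) = -12  ✔
(7) |3 − 19| = 16, not 14  ✘
(8) p − q = 6 − 9 = -3, not -6  ✘
(9) s = 3, q = 9; distinct  ✔

No — constraints 1, 4, 7, 8 are not satisfied.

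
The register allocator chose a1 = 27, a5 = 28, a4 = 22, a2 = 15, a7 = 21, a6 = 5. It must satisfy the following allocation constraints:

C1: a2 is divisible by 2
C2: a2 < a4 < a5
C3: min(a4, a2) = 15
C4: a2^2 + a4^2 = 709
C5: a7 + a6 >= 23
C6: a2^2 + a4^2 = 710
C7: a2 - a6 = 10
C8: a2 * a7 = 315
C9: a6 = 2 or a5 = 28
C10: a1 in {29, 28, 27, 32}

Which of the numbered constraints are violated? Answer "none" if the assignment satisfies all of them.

C1: 15 = 2*7 + 1, so 2 does not divide 15  no
C2: values 15 < 22 < 28  yes
C3: min(22, 15) = 15  yes
C4: a2^2 + a4^2 = 15^2 + 22^2 = 225 + 484 = 709  yes
C5: a7 + a6 = 21 + 5 = 26; 26 ≥ 23  yes
C6: a2^2 + a4^2 = 15^2 + 22^2 = 225 + 484 = 709, not 710  no
C7: a2 - a6 = 15 - 5 = 10  yes
C8: a2 * a7 = 15 * 21 = 315  yes
C9: a6 = 5 ≠ 2, but a5 = 28 = 28 (second disjunct)  yes
C10: a1 = 27 is in {29, 28, 27, 32}  yes

No — constraints 1, 6 are not satisfied.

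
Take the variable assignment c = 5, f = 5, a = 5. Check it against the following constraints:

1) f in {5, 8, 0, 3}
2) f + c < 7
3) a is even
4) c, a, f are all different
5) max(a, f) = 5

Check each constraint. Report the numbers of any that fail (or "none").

1) f = 5 is in {5, 8, 0, 3}  ✓
2) f + c = 5 + 5 = 10; 10 ≥ 7, bound 7 not met  ✗
3) a = 5 is odd  ✗
4) c = a = 5, not all different  ✗
5) max(5, 5) = 5  ✓

No — constraints 2, 3, and 4 are not satisfied.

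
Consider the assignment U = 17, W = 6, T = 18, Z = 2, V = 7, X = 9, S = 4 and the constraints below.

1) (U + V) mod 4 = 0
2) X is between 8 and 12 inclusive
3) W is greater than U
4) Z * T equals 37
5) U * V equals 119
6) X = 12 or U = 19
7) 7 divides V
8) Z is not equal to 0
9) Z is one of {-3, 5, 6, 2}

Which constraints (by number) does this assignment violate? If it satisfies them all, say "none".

No — constraints 3, 4, 6 are not satisfied.

1) U + V = 24; 24 mod 4 = 0 — holds.
2) X = 9 lies in [8, 12] — holds.
3) W = 6, U = 17; 6 ≤ 17 (want >) — fails.
4) Z * T = 2 * 18 = 36, not 37 — fails.
5) U * V = 17 * 7 = 119 — holds.
6) X = 9 ≠ 12 and U = 17 ≠ 19; both disjuncts false — fails.
7) 7 / 7 = 1, so 7 divides 7 — holds.
8) Z = 2, and 2 ≠ 0 — holds.
9) Z = 2 is in {-3, 5, 6, 2} — holds.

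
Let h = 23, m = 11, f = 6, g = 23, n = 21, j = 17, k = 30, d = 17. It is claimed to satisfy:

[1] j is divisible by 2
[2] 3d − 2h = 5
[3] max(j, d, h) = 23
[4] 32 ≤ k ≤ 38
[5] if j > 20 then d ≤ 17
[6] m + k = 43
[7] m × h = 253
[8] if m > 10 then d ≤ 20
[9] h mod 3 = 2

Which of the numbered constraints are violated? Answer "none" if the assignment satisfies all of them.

No — constraints 1, 4, 6 are not satisfied.

[1] 17 = 2×8 + 1, so 2 does not divide 17  false
[2] 3d − 2h = 3(17) − 2(23) = 5  true
[3] max(17, 17, 23) = 23  true
[4] k = 30 is outside [32, 38]  false
[5] j = 17, not > 20; antecedent false, conditional vacuously true  true
[6] m + k = 11 + 30 = 41, not 43  false
[7] m × h = 11 × 23 = 253  true
[8] m = 11 > 10, so we need d ≤ 20; d = 17 ≤ 20  true
[9] 23 mod 3 = 2  true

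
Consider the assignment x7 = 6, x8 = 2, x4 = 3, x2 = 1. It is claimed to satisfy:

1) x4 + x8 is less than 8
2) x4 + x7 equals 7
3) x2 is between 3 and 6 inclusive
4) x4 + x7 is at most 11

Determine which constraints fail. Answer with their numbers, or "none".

Constraints 2 and 3 are violated.

1) x4 + x8 = 3 + 2 = 5; 5 < 8  ✔
2) x4 + x7 = 3 + 6 = 9, not 7  ✘
3) x2 = 1 is outside [3, 6]  ✘
4) x4 + x7 = 3 + 6 = 9; 9 ≤ 11  ✔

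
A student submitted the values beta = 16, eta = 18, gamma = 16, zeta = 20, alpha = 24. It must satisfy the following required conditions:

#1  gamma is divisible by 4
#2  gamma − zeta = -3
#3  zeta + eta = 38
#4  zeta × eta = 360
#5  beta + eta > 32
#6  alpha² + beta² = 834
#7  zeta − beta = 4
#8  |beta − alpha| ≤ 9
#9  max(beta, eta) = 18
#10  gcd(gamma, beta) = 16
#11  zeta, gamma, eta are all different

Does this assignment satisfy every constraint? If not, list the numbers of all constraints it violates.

#1 16 / 4 = 4, so 4 divides 16 — holds.
#2 gamma − zeta = 16 − 20 = -4, not -3 — does not hold.
#3 zeta + eta = 20 + 18 = 38 — holds.
#4 zeta × eta = 20 × 18 = 360 — holds.
#5 beta + eta = 16 + 18 = 34; 34 > 32 — holds.
#6 alpha² + beta² = 24² + 16² = 576 + 256 = 832, not 834 — does not hold.
#7 zeta − beta = 20 − 16 = 4 — holds.
#8 |16 − 24| = 8; 8 ≤ 9 — holds.
#9 max(16, 18) = 18 — holds.
#10 gcd(16, 16) = 16 — holds.
#11 values 20, 16, 18 are pairwise distinct — holds.

Constraints 2, 6 are violated.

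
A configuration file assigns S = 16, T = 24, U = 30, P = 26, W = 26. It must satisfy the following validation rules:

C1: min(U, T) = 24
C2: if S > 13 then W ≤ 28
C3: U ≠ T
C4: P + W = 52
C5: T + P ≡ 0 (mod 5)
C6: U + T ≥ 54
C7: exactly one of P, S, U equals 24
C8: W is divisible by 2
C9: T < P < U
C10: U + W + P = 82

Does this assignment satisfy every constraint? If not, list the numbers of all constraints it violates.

C1: min(30, 24) = 24 — satisfied.
C2: S = 16 > 13, so we need W ≤ 28; W = 26 ≤ 28 — satisfied.
C3: U = 30, T = 24; distinct — satisfied.
C4: P + W = 26 + 26 = 52 — satisfied.
C5: T + P = 50; 50 mod 5 = 0 — satisfied.
C6: U + T = 30 + 24 = 54; 54 ≥ 54 — satisfied.
C7: P=26, S=16, U=30; 0 of them equal 24, not exactly one — violated.
C8: 26 / 2 = 13, so 2 divides 26 — satisfied.
C9: values 24 < 26 < 30 — satisfied.
C10: U + W + P = 30 + 26 + 26 = 82 — satisfied.

Violated: 7.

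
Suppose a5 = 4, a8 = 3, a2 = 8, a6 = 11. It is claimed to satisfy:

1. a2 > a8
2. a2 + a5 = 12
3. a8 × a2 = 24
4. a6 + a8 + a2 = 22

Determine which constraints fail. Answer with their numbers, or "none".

Yes — all constraints hold.

1. a2 = 8, a8 = 3; 8 > 3  true
2. a2 + a5 = 8 + 4 = 12  true
3. a8 × a2 = 3 × 8 = 24  true
4. a6 + a8 + a2 = 11 + 3 + 8 = 22  true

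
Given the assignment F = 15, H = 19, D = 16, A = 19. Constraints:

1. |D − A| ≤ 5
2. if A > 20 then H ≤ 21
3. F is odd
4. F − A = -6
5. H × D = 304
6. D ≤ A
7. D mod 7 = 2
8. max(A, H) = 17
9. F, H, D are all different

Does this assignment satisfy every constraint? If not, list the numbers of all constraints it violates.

1. |16 − 19| = 3; 3 ≤ 5  OK
2. A = 19, not > 20; antecedent false, conditional vacuously true  OK
3. F = 15 is odd  OK
4. F − A = 15 − 19 = -4, not -6  FAIL
5. H × D = 19 × 16 = 304  OK
6. D = 16, A = 19; 16 ≤ 19  OK
7. 16 mod 7 = 2  OK
8. max(19, 19) = 19, not 17  FAIL
9. values 15, 19, 16 are pairwise distinct  OK

The assignment fails constraints 4 and 8.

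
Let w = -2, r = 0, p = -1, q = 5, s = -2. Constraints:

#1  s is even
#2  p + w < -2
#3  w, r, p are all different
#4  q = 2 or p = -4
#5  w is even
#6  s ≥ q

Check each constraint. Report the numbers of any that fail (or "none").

#1 s = -2 is even — satisfied.
#2 p + w = -1 + (-2) = -3; -3 < -2 — satisfied.
#3 values -2, 0, -1 are pairwise distinct — satisfied.
#4 q = 5 ≠ 2 and p = -1 ≠ -4; both disjuncts false — violated.
#5 w = -2 is even — satisfied.
#6 s = -2, q = 5; -2 < 5 (want ≥) — violated.

Violated: 4 and 6.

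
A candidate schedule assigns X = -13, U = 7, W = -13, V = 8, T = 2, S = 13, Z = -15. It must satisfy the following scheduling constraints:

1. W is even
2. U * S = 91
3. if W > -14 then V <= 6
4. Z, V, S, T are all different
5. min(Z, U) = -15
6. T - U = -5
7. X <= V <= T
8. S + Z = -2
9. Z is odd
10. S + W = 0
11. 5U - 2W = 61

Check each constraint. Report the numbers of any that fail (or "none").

1. W = -13 is odd  false
2. U * S = 7 * 13 = 91  true
3. W = -13 > -14, so we need V ≤ 6; but V = 8 > 6  false
4. values -15, 8, 13, 2 are pairwise distinct  true
5. min(-15, 7) = -15  true
6. T - U = 2 - 7 = -5  true
7. values -13, 8, 2; V = 8 is not <= T = 2  false
8. S + Z = 13 + (-15) = -2  true
9. Z = -15 is odd  true
10. S + W = 13 + (-13) = 0  true
11. 5U - 2W = 5(7) - 2(-13) = 61  true

Constraints 1, 3, 7 are violated.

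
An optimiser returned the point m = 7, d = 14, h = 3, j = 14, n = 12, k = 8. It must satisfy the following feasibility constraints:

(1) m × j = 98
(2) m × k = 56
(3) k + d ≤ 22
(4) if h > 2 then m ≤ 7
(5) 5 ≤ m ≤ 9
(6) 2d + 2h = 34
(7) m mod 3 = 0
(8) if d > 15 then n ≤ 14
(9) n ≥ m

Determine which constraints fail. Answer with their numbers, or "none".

(1) m × j = 7 × 14 = 98 — holds.
(2) m × k = 7 × 8 = 56 — holds.
(3) k + d = 8 + 14 = 22; 22 ≤ 22 — holds.
(4) h = 3 > 2, so we need m ≤ 7; m = 7 ≤ 7 — holds.
(5) m = 7 lies in [5, 9] — holds.
(6) 2d + 2h = 2(14) + 2(3) = 34 — holds.
(7) 7 mod 3 = 1, not 0 — does not hold.
(8) d = 14, not > 15; antecedent false, conditional vacuously true — holds.
(9) n = 12, m = 7; 12 ≥ 7 — holds.

Violated: 7.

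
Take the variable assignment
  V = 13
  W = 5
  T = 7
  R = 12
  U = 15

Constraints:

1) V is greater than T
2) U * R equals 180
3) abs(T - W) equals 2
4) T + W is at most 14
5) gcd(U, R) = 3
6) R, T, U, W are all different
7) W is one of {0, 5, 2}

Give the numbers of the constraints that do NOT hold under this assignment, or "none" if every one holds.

All constraints are satisfied.

1) V = 13, T = 7; 13 > 7 — satisfied.
2) U * R = 15 * 12 = 180 — satisfied.
3) abs(7 - 5) = 2 — satisfied.
4) T + W = 7 + 5 = 12; 12 ≤ 14 — satisfied.
5) gcd(15, 12) = 3 — satisfied.
6) values 12, 7, 15, 5 are pairwise distinct — satisfied.
7) W = 5 is in {0, 5, 2} — satisfied.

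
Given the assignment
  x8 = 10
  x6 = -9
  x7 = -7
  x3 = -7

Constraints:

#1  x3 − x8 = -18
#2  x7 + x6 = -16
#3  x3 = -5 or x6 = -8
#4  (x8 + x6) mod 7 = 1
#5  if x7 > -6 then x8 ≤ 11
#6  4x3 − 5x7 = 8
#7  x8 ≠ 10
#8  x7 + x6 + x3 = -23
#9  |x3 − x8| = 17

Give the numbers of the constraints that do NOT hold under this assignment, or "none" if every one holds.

#1 x3 − x8 = -7 − 10 = -17, not -18 — fails.
#2 x7 + x6 = -7 + (-9) = -16 — holds.
#3 x3 = -7 ≠ -5 and x6 = -9 ≠ -8; both disjuncts false — fails.
#4 x8 + x6 = 1; 1 mod 7 = 1 — holds.
#5 x7 = -7, not > -6; antecedent false, conditional vacuously true — holds.
#6 4x3 − 5x7 = 4(-7) − 5(-7) = 7, not 8 — fails.
#7 x8 = 10, but 10 is required to differ — fails.
#8 x7 + x6 + x3 = -7 + (-9) + (-7) = -23 — holds.
#9 |-7 − 10| = 17 — holds.

Violated: 1, 3, 6, and 7.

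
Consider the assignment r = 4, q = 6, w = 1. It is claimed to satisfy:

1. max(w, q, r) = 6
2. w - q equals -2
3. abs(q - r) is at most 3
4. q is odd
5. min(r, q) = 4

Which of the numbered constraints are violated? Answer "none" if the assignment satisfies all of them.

1. max(1, 6, 4) = 6  yes
2. w - q = 1 - 6 = -5, not -2  no
3. abs(6 - 4) = 2; 2 ≤ 3  yes
4. q = 6 is even  no
5. min(4, 6) = 4  yes

Constraints 2 and 4 do not hold.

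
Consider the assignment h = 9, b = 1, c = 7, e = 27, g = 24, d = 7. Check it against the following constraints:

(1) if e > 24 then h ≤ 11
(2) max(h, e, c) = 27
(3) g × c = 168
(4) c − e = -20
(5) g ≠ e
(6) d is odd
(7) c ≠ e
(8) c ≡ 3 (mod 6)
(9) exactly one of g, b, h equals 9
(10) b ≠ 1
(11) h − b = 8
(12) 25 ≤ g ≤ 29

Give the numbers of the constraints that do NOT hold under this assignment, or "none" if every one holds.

Constraints 8, 10, 12 are violated.

(1) e = 27 > 24, so we need h ≤ 11; h = 9 ≤ 11 — holds.
(2) max(9, 27, 7) = 27 — holds.
(3) g × c = 24 × 7 = 168 — holds.
(4) c − e = 7 − 27 = -20 — holds.
(5) g = 24, e = 27; distinct — holds.
(6) d = 7 is odd — holds.
(7) c = 7, e = 27; distinct — holds.
(8) 7 mod 6 = 1, not 3 — fails.
(9) g=24, b=1, h=9; 1 of them equals 9 — holds.
(10) b = 1, but 1 is required to differ — fails.
(11) h − b = 9 − 1 = 8 — holds.
(12) g = 24 is outside [25, 29] — fails.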